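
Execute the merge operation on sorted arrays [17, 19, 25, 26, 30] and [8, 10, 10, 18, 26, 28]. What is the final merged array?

Merging process:

Compare 17 vs 8: take 8 from right. Merged: [8]
Compare 17 vs 10: take 10 from right. Merged: [8, 10]
Compare 17 vs 10: take 10 from right. Merged: [8, 10, 10]
Compare 17 vs 18: take 17 from left. Merged: [8, 10, 10, 17]
Compare 19 vs 18: take 18 from right. Merged: [8, 10, 10, 17, 18]
Compare 19 vs 26: take 19 from left. Merged: [8, 10, 10, 17, 18, 19]
Compare 25 vs 26: take 25 from left. Merged: [8, 10, 10, 17, 18, 19, 25]
Compare 26 vs 26: take 26 from left. Merged: [8, 10, 10, 17, 18, 19, 25, 26]
Compare 30 vs 26: take 26 from right. Merged: [8, 10, 10, 17, 18, 19, 25, 26, 26]
Compare 30 vs 28: take 28 from right. Merged: [8, 10, 10, 17, 18, 19, 25, 26, 26, 28]
Append remaining from left: [30]. Merged: [8, 10, 10, 17, 18, 19, 25, 26, 26, 28, 30]

Final merged array: [8, 10, 10, 17, 18, 19, 25, 26, 26, 28, 30]
Total comparisons: 10

The merged array is [8, 10, 10, 17, 18, 19, 25, 26, 26, 28, 30], requiring 10 comparisons. The merge step runs in O(n) time where n is the total number of elements.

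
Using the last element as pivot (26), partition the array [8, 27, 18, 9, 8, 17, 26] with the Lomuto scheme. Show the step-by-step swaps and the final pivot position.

Lomuto partition with pivot = 26:

Initial array: [8, 27, 18, 9, 8, 17, 26]

arr[0]=8 <= 26: swap with position 0, array becomes [8, 27, 18, 9, 8, 17, 26]
arr[1]=27 > 26: no swap
arr[2]=18 <= 26: swap with position 1, array becomes [8, 18, 27, 9, 8, 17, 26]
arr[3]=9 <= 26: swap with position 2, array becomes [8, 18, 9, 27, 8, 17, 26]
arr[4]=8 <= 26: swap with position 3, array becomes [8, 18, 9, 8, 27, 17, 26]
arr[5]=17 <= 26: swap with position 4, array becomes [8, 18, 9, 8, 17, 27, 26]

Place pivot at position 5: [8, 18, 9, 8, 17, 26, 27]
Pivot position: 5

After partitioning with pivot 26, the array becomes [8, 18, 9, 8, 17, 26, 27]. The pivot is placed at index 5. All elements to the left of the pivot are <= 26, and all elements to the right are > 26.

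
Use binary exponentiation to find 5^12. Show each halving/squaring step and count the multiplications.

Computing 5^12 by squaring (build up from 5^1; each line after the first costs one multiplication):

5^1 = 5
5^2 = (5^1)^2 = 5^2 = 25
5^3 = 5 * 5^2 = 5 * 25 = 125
5^6 = (5^3)^2 = 125^2 = 15625
5^12 = (5^6)^2 = 15625^2 = 244140625

Result: 244140625
Multiplications needed: 4 (4 lines after 5^1)

5^12 = 244140625. Using exponentiation by squaring, this requires 4 multiplications. The key idea: if the exponent is even, square the half-power; if odd, multiply by the base once.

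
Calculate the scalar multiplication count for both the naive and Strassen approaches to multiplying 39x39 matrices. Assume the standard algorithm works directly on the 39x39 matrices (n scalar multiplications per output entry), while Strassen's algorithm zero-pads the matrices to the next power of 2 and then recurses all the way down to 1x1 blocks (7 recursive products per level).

Matrix multiplication for 39x39 matrices:

Strassen's algorithm requires power-of-2 dimensions. Pad 39x39 to 64x64 (next power of 2).

Standard algorithm: 39^3 = 59319 multiplications
Strassen's algorithm: 7^(log2(64)) = 7^6 = 117649 multiplications
Difference: 59319 - 117649 = -58330 (Strassen uses MORE here due to padding overhead — for small or just-over-power-of-2 n, padding can outweigh the per-level savings)

Standard: 59319 multiplications (39^3). Strassen: 117649 multiplications (7^6, after padding to 64x64). Strassen reduces 8 recursive multiplications to 7 at each level.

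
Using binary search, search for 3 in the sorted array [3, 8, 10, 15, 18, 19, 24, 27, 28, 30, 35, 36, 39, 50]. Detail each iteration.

Binary search for 3 in [3, 8, 10, 15, 18, 19, 24, 27, 28, 30, 35, 36, 39, 50]:

lo=0, hi=13, mid=6, arr[mid]=24 -> 24 > 3, search left half
lo=0, hi=5, mid=2, arr[mid]=10 -> 10 > 3, search left half
lo=0, hi=1, mid=0, arr[mid]=3 -> Found target at index 0!

Binary search finds 3 at index 0 after 3 comparisons. The search repeatedly halves the search space by comparing with the middle element.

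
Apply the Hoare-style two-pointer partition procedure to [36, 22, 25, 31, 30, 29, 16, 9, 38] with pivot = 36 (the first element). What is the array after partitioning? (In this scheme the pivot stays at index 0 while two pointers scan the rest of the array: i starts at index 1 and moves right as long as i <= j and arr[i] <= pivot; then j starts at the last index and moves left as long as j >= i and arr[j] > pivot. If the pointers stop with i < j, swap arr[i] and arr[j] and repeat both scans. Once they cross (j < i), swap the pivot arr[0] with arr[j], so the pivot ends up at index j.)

Hoare-style two-pointer partition with pivot = 36:

Initial array: [36, 22, 25, 31, 30, 29, 16, 9, 38]

Pointers start at i = 1, j = 8.
i ends at 8, j ends at 7: the pointers have crossed (j < i), so scanning stops.

Swap pivot arr[0] with arr[7] to place pivot at position 7: [9, 22, 25, 31, 30, 29, 16, 36, 38]
Pivot position: 7

After partitioning with pivot 36, the array becomes [9, 22, 25, 31, 30, 29, 16, 36, 38]. The pivot is placed at index 7. All elements to the left of the pivot are <= 36, and all elements to the right are > 36.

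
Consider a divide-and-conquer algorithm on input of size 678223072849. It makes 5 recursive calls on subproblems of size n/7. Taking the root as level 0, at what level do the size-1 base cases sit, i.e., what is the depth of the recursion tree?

For divide and conquer with division factor 7:

Problem sizes at each level:
Level 0: 678223072849
Level 1: 96889010407
Level 2: 13841287201
Level 3: 1977326743
Level 4: 282475249
Level 5: 40353607
Level 6: 5764801
Level 7: 823543
Level 8: 117649
Level 9: 16807
Level 10: 2401
Level 11: 343
Level 12: 49
Level 13: 7
Level 14: 1

The root is level 0 and the size-1 base case is level 14 (the tree spans levels 0 through 14, i.e. 15 levels counting the root), so the depth is the number of divisions: log_7(678223072849) = 14

The recursion tree depth is log_7(678223072849) = 14. At each level, the problem size is divided by 7, so it takes 14 divisions to reduce to a base case of size 1. The algorithm makes 5 recursive calls at each level.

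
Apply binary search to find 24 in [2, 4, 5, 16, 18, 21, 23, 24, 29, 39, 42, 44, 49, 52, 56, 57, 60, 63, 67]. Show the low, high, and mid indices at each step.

Binary search for 24 in [2, 4, 5, 16, 18, 21, 23, 24, 29, 39, 42, 44, 49, 52, 56, 57, 60, 63, 67]:

lo=0, hi=18, mid=9, arr[mid]=39 -> 39 > 24, search left half
lo=0, hi=8, mid=4, arr[mid]=18 -> 18 < 24, search right half
lo=5, hi=8, mid=6, arr[mid]=23 -> 23 < 24, search right half
lo=7, hi=8, mid=7, arr[mid]=24 -> Found target at index 7!

Binary search finds 24 at index 7 after 4 comparisons. The search repeatedly halves the search space by comparing with the middle element.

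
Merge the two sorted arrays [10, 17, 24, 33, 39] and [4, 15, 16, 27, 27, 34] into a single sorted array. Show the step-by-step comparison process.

Merging process:

Compare 10 vs 4: take 4 from right. Merged: [4]
Compare 10 vs 15: take 10 from left. Merged: [4, 10]
Compare 17 vs 15: take 15 from right. Merged: [4, 10, 15]
Compare 17 vs 16: take 16 from right. Merged: [4, 10, 15, 16]
Compare 17 vs 27: take 17 from left. Merged: [4, 10, 15, 16, 17]
Compare 24 vs 27: take 24 from left. Merged: [4, 10, 15, 16, 17, 24]
Compare 33 vs 27: take 27 from right. Merged: [4, 10, 15, 16, 17, 24, 27]
Compare 33 vs 27: take 27 from right. Merged: [4, 10, 15, 16, 17, 24, 27, 27]
Compare 33 vs 34: take 33 from left. Merged: [4, 10, 15, 16, 17, 24, 27, 27, 33]
Compare 39 vs 34: take 34 from right. Merged: [4, 10, 15, 16, 17, 24, 27, 27, 33, 34]
Append remaining from left: [39]. Merged: [4, 10, 15, 16, 17, 24, 27, 27, 33, 34, 39]

Final merged array: [4, 10, 15, 16, 17, 24, 27, 27, 33, 34, 39]
Total comparisons: 10

The merged array is [4, 10, 15, 16, 17, 24, 27, 27, 33, 34, 39], requiring 10 comparisons. The merge step runs in O(n) time where n is the total number of elements.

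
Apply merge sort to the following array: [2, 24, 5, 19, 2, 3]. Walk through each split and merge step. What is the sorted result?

Merge sort trace:

Split: [2, 24, 5, 19, 2, 3] -> [2, 24, 5] and [19, 2, 3]
  Split: [2, 24, 5] -> [2] and [24, 5]
    Split: [24, 5] -> [24] and [5]
    Merge: [24] + [5] -> [5, 24]
  Merge: [2] + [5, 24] -> [2, 5, 24]
  Split: [19, 2, 3] -> [19] and [2, 3]
    Split: [2, 3] -> [2] and [3]
    Merge: [2] + [3] -> [2, 3]
  Merge: [19] + [2, 3] -> [2, 3, 19]
Merge: [2, 5, 24] + [2, 3, 19] -> [2, 2, 3, 5, 19, 24]

Final sorted array: [2, 2, 3, 5, 19, 24]

The merge sort proceeds by recursively splitting the array and merging sorted halves.
After all merges, the sorted array is [2, 2, 3, 5, 19, 24].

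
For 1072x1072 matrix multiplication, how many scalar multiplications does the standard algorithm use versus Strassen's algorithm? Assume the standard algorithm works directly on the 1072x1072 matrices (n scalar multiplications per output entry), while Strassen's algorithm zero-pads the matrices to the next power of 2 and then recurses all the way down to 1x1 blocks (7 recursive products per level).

Matrix multiplication for 1072x1072 matrices:

Strassen's algorithm requires power-of-2 dimensions. Pad 1072x1072 to 2048x2048 (next power of 2).

Standard algorithm: 1072^3 = 1231925248 multiplications
Strassen's algorithm: 7^(log2(2048)) = 7^11 = 1977326743 multiplications
Difference: 1231925248 - 1977326743 = -745401495 (Strassen uses MORE here due to padding overhead — for small or just-over-power-of-2 n, padding can outweigh the per-level savings)

Standard: 1231925248 multiplications (1072^3). Strassen: 1977326743 multiplications (7^11, after padding to 2048x2048). Strassen reduces 8 recursive multiplications to 7 at each level.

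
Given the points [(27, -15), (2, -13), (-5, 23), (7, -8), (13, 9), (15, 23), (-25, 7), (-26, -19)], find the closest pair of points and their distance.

Computing all pairwise distances among 8 points:

d((27, -15), (2, -13)) = 25.0799
d((27, -15), (-5, 23)) = 49.679
d((27, -15), (7, -8)) = 21.1896
d((27, -15), (13, 9)) = 27.7849
d((27, -15), (15, 23)) = 39.8497
d((27, -15), (-25, 7)) = 56.4624
d((27, -15), (-26, -19)) = 53.1507
d((2, -13), (-5, 23)) = 36.6742
d((2, -13), (7, -8)) = 7.0711 <-- minimum
d((2, -13), (13, 9)) = 24.5967
d((2, -13), (15, 23)) = 38.2753
d((2, -13), (-25, 7)) = 33.6006
d((2, -13), (-26, -19)) = 28.6356
d((-5, 23), (7, -8)) = 33.2415
d((-5, 23), (13, 9)) = 22.8035
d((-5, 23), (15, 23)) = 20.0
d((-5, 23), (-25, 7)) = 25.6125
d((-5, 23), (-26, -19)) = 46.9574
d((7, -8), (13, 9)) = 18.0278
d((7, -8), (15, 23)) = 32.0156
d((7, -8), (-25, 7)) = 35.3412
d((7, -8), (-26, -19)) = 34.7851
d((13, 9), (15, 23)) = 14.1421
d((13, 9), (-25, 7)) = 38.0526
d((13, 9), (-26, -19)) = 48.0104
d((15, 23), (-25, 7)) = 43.0813
d((15, 23), (-26, -19)) = 58.6941
d((-25, 7), (-26, -19)) = 26.0192

Closest pair: (2, -13) and (7, -8) with distance 7.0711

The closest pair is (2, -13) and (7, -8) with Euclidean distance 7.0711. For 8 points, brute-force pairwise comparison is shown above. For large n, the divide-and-conquer algorithm (sort by x, recurse on halves, check the dividing strip) achieves O(n log n).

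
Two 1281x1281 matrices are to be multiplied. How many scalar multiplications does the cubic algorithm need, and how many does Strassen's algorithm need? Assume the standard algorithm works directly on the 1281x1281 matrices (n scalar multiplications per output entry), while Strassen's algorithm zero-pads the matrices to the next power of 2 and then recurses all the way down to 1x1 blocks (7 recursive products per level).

Matrix multiplication for 1281x1281 matrices:

Strassen's algorithm requires power-of-2 dimensions. Pad 1281x1281 to 2048x2048 (next power of 2).

Standard algorithm: 1281^3 = 2102071041 multiplications
Strassen's algorithm: 7^(log2(2048)) = 7^11 = 1977326743 multiplications
Savings: 2102071041 - 1977326743 = 124744298 multiplications

Standard: 2102071041 multiplications (1281^3). Strassen: 1977326743 multiplications (7^11, after padding to 2048x2048). Strassen reduces 8 recursive multiplications to 7 at each level.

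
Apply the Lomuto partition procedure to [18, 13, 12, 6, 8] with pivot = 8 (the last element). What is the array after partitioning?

Lomuto partition with pivot = 8:

Initial array: [18, 13, 12, 6, 8]

arr[0]=18 > 8: no swap
arr[1]=13 > 8: no swap
arr[2]=12 > 8: no swap
arr[3]=6 <= 8: swap with position 0, array becomes [6, 13, 12, 18, 8]

Place pivot at position 1: [6, 8, 12, 18, 13]
Pivot position: 1

After partitioning with pivot 8, the array becomes [6, 8, 12, 18, 13]. The pivot is placed at index 1. All elements to the left of the pivot are <= 8, and all elements to the right are > 8.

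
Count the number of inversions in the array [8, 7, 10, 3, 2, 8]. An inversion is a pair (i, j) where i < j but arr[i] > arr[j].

Finding inversions in [8, 7, 10, 3, 2, 8]:

(0, 1): arr[0]=8 > arr[1]=7
(0, 3): arr[0]=8 > arr[3]=3
(0, 4): arr[0]=8 > arr[4]=2
(1, 3): arr[1]=7 > arr[3]=3
(1, 4): arr[1]=7 > arr[4]=2
(2, 3): arr[2]=10 > arr[3]=3
(2, 4): arr[2]=10 > arr[4]=2
(2, 5): arr[2]=10 > arr[5]=8
(3, 4): arr[3]=3 > arr[4]=2

Total inversions: 9

The array has 9 inversion(s): (0,1), (0,3), (0,4), (1,3), (1,4), (2,3), (2,4), (2,5), (3,4). Each pair (i,j) satisfies i < j and arr[i] > arr[j].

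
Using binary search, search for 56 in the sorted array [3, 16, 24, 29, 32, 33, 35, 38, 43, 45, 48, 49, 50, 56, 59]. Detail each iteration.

Binary search for 56 in [3, 16, 24, 29, 32, 33, 35, 38, 43, 45, 48, 49, 50, 56, 59]:

lo=0, hi=14, mid=7, arr[mid]=38 -> 38 < 56, search right half
lo=8, hi=14, mid=11, arr[mid]=49 -> 49 < 56, search right half
lo=12, hi=14, mid=13, arr[mid]=56 -> Found target at index 13!

Binary search finds 56 at index 13 after 3 comparisons. The search repeatedly halves the search space by comparing with the middle element.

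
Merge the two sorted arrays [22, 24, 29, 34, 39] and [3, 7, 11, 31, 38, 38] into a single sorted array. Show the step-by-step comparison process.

Merging process:

Compare 22 vs 3: take 3 from right. Merged: [3]
Compare 22 vs 7: take 7 from right. Merged: [3, 7]
Compare 22 vs 11: take 11 from right. Merged: [3, 7, 11]
Compare 22 vs 31: take 22 from left. Merged: [3, 7, 11, 22]
Compare 24 vs 31: take 24 from left. Merged: [3, 7, 11, 22, 24]
Compare 29 vs 31: take 29 from left. Merged: [3, 7, 11, 22, 24, 29]
Compare 34 vs 31: take 31 from right. Merged: [3, 7, 11, 22, 24, 29, 31]
Compare 34 vs 38: take 34 from left. Merged: [3, 7, 11, 22, 24, 29, 31, 34]
Compare 39 vs 38: take 38 from right. Merged: [3, 7, 11, 22, 24, 29, 31, 34, 38]
Compare 39 vs 38: take 38 from right. Merged: [3, 7, 11, 22, 24, 29, 31, 34, 38, 38]
Append remaining from left: [39]. Merged: [3, 7, 11, 22, 24, 29, 31, 34, 38, 38, 39]

Final merged array: [3, 7, 11, 22, 24, 29, 31, 34, 38, 38, 39]
Total comparisons: 10

The merged array is [3, 7, 11, 22, 24, 29, 31, 34, 38, 38, 39], requiring 10 comparisons. The merge step runs in O(n) time where n is the total number of elements.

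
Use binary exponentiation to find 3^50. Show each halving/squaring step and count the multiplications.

Computing 3^50 by squaring (build up from 3^1; each line after the first costs one multiplication):

3^1 = 3
3^2 = (3^1)^2 = 3^2 = 9
3^3 = 3 * 3^2 = 3 * 9 = 27
3^6 = (3^3)^2 = 27^2 = 729
3^12 = (3^6)^2 = 729^2 = 531441
3^24 = (3^12)^2 = 531441^2 = 282429536481
3^25 = 3 * 3^24 = 3 * 282429536481 = 847288609443
3^50 = (3^25)^2 = 847288609443^2 = 717897987691852588770249

Result: 717897987691852588770249
Multiplications needed: 7 (7 lines after 3^1)

3^50 = 717897987691852588770249. Using exponentiation by squaring, this requires 7 multiplications. The key idea: if the exponent is even, square the half-power; if odd, multiply by the base once.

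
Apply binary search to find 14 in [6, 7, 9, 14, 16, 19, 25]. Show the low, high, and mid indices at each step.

Binary search for 14 in [6, 7, 9, 14, 16, 19, 25]:

lo=0, hi=6, mid=3, arr[mid]=14 -> Found target at index 3!

Binary search finds 14 at index 3 after 1 comparisons. The search repeatedly halves the search space by comparing with the middle element.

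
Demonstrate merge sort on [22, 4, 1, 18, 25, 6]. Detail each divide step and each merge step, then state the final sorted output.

Merge sort trace:

Split: [22, 4, 1, 18, 25, 6] -> [22, 4, 1] and [18, 25, 6]
  Split: [22, 4, 1] -> [22] and [4, 1]
    Split: [4, 1] -> [4] and [1]
    Merge: [4] + [1] -> [1, 4]
  Merge: [22] + [1, 4] -> [1, 4, 22]
  Split: [18, 25, 6] -> [18] and [25, 6]
    Split: [25, 6] -> [25] and [6]
    Merge: [25] + [6] -> [6, 25]
  Merge: [18] + [6, 25] -> [6, 18, 25]
Merge: [1, 4, 22] + [6, 18, 25] -> [1, 4, 6, 18, 22, 25]

Final sorted array: [1, 4, 6, 18, 22, 25]

The merge sort proceeds by recursively splitting the array and merging sorted halves.
After all merges, the sorted array is [1, 4, 6, 18, 22, 25].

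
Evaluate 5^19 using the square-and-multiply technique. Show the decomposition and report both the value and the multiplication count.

Computing 5^19 by squaring (build up from 5^1; each line after the first costs one multiplication):

5^1 = 5
5^2 = (5^1)^2 = 5^2 = 25
5^4 = (5^2)^2 = 25^2 = 625
5^8 = (5^4)^2 = 625^2 = 390625
5^9 = 5 * 5^8 = 5 * 390625 = 1953125
5^18 = (5^9)^2 = 1953125^2 = 3814697265625
5^19 = 5 * 5^18 = 5 * 3814697265625 = 19073486328125

Result: 19073486328125
Multiplications needed: 6 (6 lines after 5^1)

5^19 = 19073486328125. Using exponentiation by squaring, this requires 6 multiplications. The key idea: if the exponent is even, square the half-power; if odd, multiply by the base once.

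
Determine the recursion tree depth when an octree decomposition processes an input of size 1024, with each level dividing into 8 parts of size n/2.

For divide and conquer with division factor 2:

Problem sizes at each level:
Level 0: 1024
Level 1: 512
Level 2: 256
Level 3: 128
Level 4: 64
Level 5: 32
Level 6: 16
Level 7: 8
Level 8: 4
Level 9: 2
Level 10: 1

The root is level 0 and the size-1 base case is level 10 (the tree spans levels 0 through 10, i.e. 11 levels counting the root), so the depth is the number of divisions: log_2(1024) = 10

The recursion tree depth is log_2(1024) = 10. At each level, the problem size is divided by 2, so it takes 10 divisions to reduce to a base case of size 1. The algorithm makes 8 recursive calls at each level.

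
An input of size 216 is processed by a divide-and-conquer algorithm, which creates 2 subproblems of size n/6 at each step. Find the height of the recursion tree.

For divide and conquer with division factor 6:

Problem sizes at each level:
Level 0: 216
Level 1: 36
Level 2: 6
Level 3: 1

The root is level 0 and the size-1 base case is level 3 (the tree spans levels 0 through 3, i.e. 4 levels counting the root), so the depth is the number of divisions: log_6(216) = 3

The recursion tree depth is log_6(216) = 3. At each level, the problem size is divided by 6, so it takes 3 divisions to reduce to a base case of size 1. The algorithm makes 2 recursive calls at each level.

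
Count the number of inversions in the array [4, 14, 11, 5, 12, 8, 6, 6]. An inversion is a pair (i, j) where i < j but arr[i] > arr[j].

Finding inversions in [4, 14, 11, 5, 12, 8, 6, 6]:

(1, 2): arr[1]=14 > arr[2]=11
(1, 3): arr[1]=14 > arr[3]=5
(1, 4): arr[1]=14 > arr[4]=12
(1, 5): arr[1]=14 > arr[5]=8
(1, 6): arr[1]=14 > arr[6]=6
(1, 7): arr[1]=14 > arr[7]=6
(2, 3): arr[2]=11 > arr[3]=5
(2, 5): arr[2]=11 > arr[5]=8
(2, 6): arr[2]=11 > arr[6]=6
(2, 7): arr[2]=11 > arr[7]=6
(4, 5): arr[4]=12 > arr[5]=8
(4, 6): arr[4]=12 > arr[6]=6
(4, 7): arr[4]=12 > arr[7]=6
(5, 6): arr[5]=8 > arr[6]=6
(5, 7): arr[5]=8 > arr[7]=6

Total inversions: 15

The array has 15 inversion(s): (1,2), (1,3), (1,4), (1,5), (1,6), (1,7), (2,3), (2,5), (2,6), (2,7), (4,5), (4,6), (4,7), (5,6), (5,7). Each pair (i,j) satisfies i < j and arr[i] > arr[j].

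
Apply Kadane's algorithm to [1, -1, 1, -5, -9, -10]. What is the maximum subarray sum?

Using Kadane's algorithm on [1, -1, 1, -5, -9, -10]:

Scanning through the array:
Position 1 (value -1): max_ending_here = 0, max_so_far = 1
Position 2 (value 1): max_ending_here = 1, max_so_far = 1
Position 3 (value -5): max_ending_here = -4, max_so_far = 1
Position 4 (value -9): max_ending_here = -9, max_so_far = 1
Position 5 (value -10): max_ending_here = -10, max_so_far = 1

Maximum subarray: [1]
Maximum sum: 1

The maximum subarray is [1] with sum 1. This subarray runs from index 0 to index 0.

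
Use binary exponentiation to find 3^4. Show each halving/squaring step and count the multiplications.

Computing 3^4 by squaring (build up from 3^1; each line after the first costs one multiplication):

3^1 = 3
3^2 = (3^1)^2 = 3^2 = 9
3^4 = (3^2)^2 = 9^2 = 81

Result: 81
Multiplications needed: 2 (2 lines after 3^1)

3^4 = 81. Using exponentiation by squaring, this requires 2 multiplications. The key idea: if the exponent is even, square the half-power; if odd, multiply by the base once.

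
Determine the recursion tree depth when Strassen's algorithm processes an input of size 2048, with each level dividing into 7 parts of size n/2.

For divide and conquer with division factor 2:

Problem sizes at each level:
Level 0: 2048
Level 1: 1024
Level 2: 512
Level 3: 256
Level 4: 128
Level 5: 64
Level 6: 32
Level 7: 16
Level 8: 8
Level 9: 4
Level 10: 2
Level 11: 1

The root is level 0 and the size-1 base case is level 11 (the tree spans levels 0 through 11, i.e. 12 levels counting the root), so the depth is the number of divisions: log_2(2048) = 11

The recursion tree depth is log_2(2048) = 11. At each level, the problem size is divided by 2, so it takes 11 divisions to reduce to a base case of size 1. The algorithm makes 7 recursive calls at each level.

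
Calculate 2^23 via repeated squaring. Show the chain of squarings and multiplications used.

Computing 2^23 by squaring (build up from 2^1; each line after the first costs one multiplication):

2^1 = 2
2^2 = (2^1)^2 = 2^2 = 4
2^4 = (2^2)^2 = 4^2 = 16
2^5 = 2 * 2^4 = 2 * 16 = 32
2^10 = (2^5)^2 = 32^2 = 1024
2^11 = 2 * 2^10 = 2 * 1024 = 2048
2^22 = (2^11)^2 = 2048^2 = 4194304
2^23 = 2 * 2^22 = 2 * 4194304 = 8388608

Result: 8388608
Multiplications needed: 7 (7 lines after 2^1)

2^23 = 8388608. Using exponentiation by squaring, this requires 7 multiplications. The key idea: if the exponent is even, square the half-power; if odd, multiply by the base once.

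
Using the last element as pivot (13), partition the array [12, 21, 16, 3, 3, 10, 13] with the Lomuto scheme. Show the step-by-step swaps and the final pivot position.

Lomuto partition with pivot = 13:

Initial array: [12, 21, 16, 3, 3, 10, 13]

arr[0]=12 <= 13: swap with position 0, array becomes [12, 21, 16, 3, 3, 10, 13]
arr[1]=21 > 13: no swap
arr[2]=16 > 13: no swap
arr[3]=3 <= 13: swap with position 1, array becomes [12, 3, 16, 21, 3, 10, 13]
arr[4]=3 <= 13: swap with position 2, array becomes [12, 3, 3, 21, 16, 10, 13]
arr[5]=10 <= 13: swap with position 3, array becomes [12, 3, 3, 10, 16, 21, 13]

Place pivot at position 4: [12, 3, 3, 10, 13, 21, 16]
Pivot position: 4

After partitioning with pivot 13, the array becomes [12, 3, 3, 10, 13, 21, 16]. The pivot is placed at index 4. All elements to the left of the pivot are <= 13, and all elements to the right are > 13.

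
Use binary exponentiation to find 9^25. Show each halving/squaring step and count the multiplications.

Computing 9^25 by squaring (build up from 9^1; each line after the first costs one multiplication):

9^1 = 9
9^2 = (9^1)^2 = 9^2 = 81
9^3 = 9 * 9^2 = 9 * 81 = 729
9^6 = (9^3)^2 = 729^2 = 531441
9^12 = (9^6)^2 = 531441^2 = 282429536481
9^24 = (9^12)^2 = 282429536481^2 = 79766443076872509863361
9^25 = 9 * 9^24 = 9 * 79766443076872509863361 = 717897987691852588770249

Result: 717897987691852588770249
Multiplications needed: 6 (6 lines after 9^1)

9^25 = 717897987691852588770249. Using exponentiation by squaring, this requires 6 multiplications. The key idea: if the exponent is even, square the half-power; if odd, multiply by the base once.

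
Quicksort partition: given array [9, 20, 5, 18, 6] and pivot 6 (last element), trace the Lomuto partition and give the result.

Lomuto partition with pivot = 6:

Initial array: [9, 20, 5, 18, 6]

arr[0]=9 > 6: no swap
arr[1]=20 > 6: no swap
arr[2]=5 <= 6: swap with position 0, array becomes [5, 20, 9, 18, 6]
arr[3]=18 > 6: no swap

Place pivot at position 1: [5, 6, 9, 18, 20]
Pivot position: 1

After partitioning with pivot 6, the array becomes [5, 6, 9, 18, 20]. The pivot is placed at index 1. All elements to the left of the pivot are <= 6, and all elements to the right are > 6.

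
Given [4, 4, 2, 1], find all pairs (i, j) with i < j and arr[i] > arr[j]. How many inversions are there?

Finding inversions in [4, 4, 2, 1]:

(0, 2): arr[0]=4 > arr[2]=2
(0, 3): arr[0]=4 > arr[3]=1
(1, 2): arr[1]=4 > arr[2]=2
(1, 3): arr[1]=4 > arr[3]=1
(2, 3): arr[2]=2 > arr[3]=1

Total inversions: 5

The array has 5 inversion(s): (0,2), (0,3), (1,2), (1,3), (2,3). Each pair (i,j) satisfies i < j and arr[i] > arr[j].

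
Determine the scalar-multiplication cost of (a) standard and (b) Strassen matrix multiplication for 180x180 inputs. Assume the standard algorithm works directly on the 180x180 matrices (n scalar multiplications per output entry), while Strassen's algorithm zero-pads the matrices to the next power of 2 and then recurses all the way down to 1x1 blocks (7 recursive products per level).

Matrix multiplication for 180x180 matrices:

Strassen's algorithm requires power-of-2 dimensions. Pad 180x180 to 256x256 (next power of 2).

Standard algorithm: 180^3 = 5832000 multiplications
Strassen's algorithm: 7^(log2(256)) = 7^8 = 5764801 multiplications
Savings: 5832000 - 5764801 = 67199 multiplications

Standard: 5832000 multiplications (180^3). Strassen: 5764801 multiplications (7^8, after padding to 256x256). Strassen reduces 8 recursive multiplications to 7 at each level.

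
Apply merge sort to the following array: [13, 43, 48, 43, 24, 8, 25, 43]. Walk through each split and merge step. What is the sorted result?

Merge sort trace:

Split: [13, 43, 48, 43, 24, 8, 25, 43] -> [13, 43, 48, 43] and [24, 8, 25, 43]
  Split: [13, 43, 48, 43] -> [13, 43] and [48, 43]
    Split: [13, 43] -> [13] and [43]
    Merge: [13] + [43] -> [13, 43]
    Split: [48, 43] -> [48] and [43]
    Merge: [48] + [43] -> [43, 48]
  Merge: [13, 43] + [43, 48] -> [13, 43, 43, 48]
  Split: [24, 8, 25, 43] -> [24, 8] and [25, 43]
    Split: [24, 8] -> [24] and [8]
    Merge: [24] + [8] -> [8, 24]
    Split: [25, 43] -> [25] and [43]
    Merge: [25] + [43] -> [25, 43]
  Merge: [8, 24] + [25, 43] -> [8, 24, 25, 43]
Merge: [13, 43, 43, 48] + [8, 24, 25, 43] -> [8, 13, 24, 25, 43, 43, 43, 48]

Final sorted array: [8, 13, 24, 25, 43, 43, 43, 48]

The merge sort proceeds by recursively splitting the array and merging sorted halves.
After all merges, the sorted array is [8, 13, 24, 25, 43, 43, 43, 48].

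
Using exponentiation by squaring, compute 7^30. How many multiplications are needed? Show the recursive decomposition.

Computing 7^30 by squaring (build up from 7^1; each line after the first costs one multiplication):

7^1 = 7
7^2 = (7^1)^2 = 7^2 = 49
7^3 = 7 * 7^2 = 7 * 49 = 343
7^6 = (7^3)^2 = 343^2 = 117649
7^7 = 7 * 7^6 = 7 * 117649 = 823543
7^14 = (7^7)^2 = 823543^2 = 678223072849
7^15 = 7 * 7^14 = 7 * 678223072849 = 4747561509943
7^30 = (7^15)^2 = 4747561509943^2 = 22539340290692258087863249

Result: 22539340290692258087863249
Multiplications needed: 7 (7 lines after 7^1)

7^30 = 22539340290692258087863249. Using exponentiation by squaring, this requires 7 multiplications. The key idea: if the exponent is even, square the half-power; if odd, multiply by the base once.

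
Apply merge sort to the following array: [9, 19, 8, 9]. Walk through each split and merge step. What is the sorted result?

Merge sort trace:

Split: [9, 19, 8, 9] -> [9, 19] and [8, 9]
  Split: [9, 19] -> [9] and [19]
  Merge: [9] + [19] -> [9, 19]
  Split: [8, 9] -> [8] and [9]
  Merge: [8] + [9] -> [8, 9]
Merge: [9, 19] + [8, 9] -> [8, 9, 9, 19]

Final sorted array: [8, 9, 9, 19]

The merge sort proceeds by recursively splitting the array and merging sorted halves.
After all merges, the sorted array is [8, 9, 9, 19].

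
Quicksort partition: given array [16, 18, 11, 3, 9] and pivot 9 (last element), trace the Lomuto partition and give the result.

Lomuto partition with pivot = 9:

Initial array: [16, 18, 11, 3, 9]

arr[0]=16 > 9: no swap
arr[1]=18 > 9: no swap
arr[2]=11 > 9: no swap
arr[3]=3 <= 9: swap with position 0, array becomes [3, 18, 11, 16, 9]

Place pivot at position 1: [3, 9, 11, 16, 18]
Pivot position: 1

After partitioning with pivot 9, the array becomes [3, 9, 11, 16, 18]. The pivot is placed at index 1. All elements to the left of the pivot are <= 9, and all elements to the right are > 9.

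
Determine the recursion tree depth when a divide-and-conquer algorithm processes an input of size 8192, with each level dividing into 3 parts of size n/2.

For divide and conquer with division factor 2:

Problem sizes at each level:
Level 0: 8192
Level 1: 4096
Level 2: 2048
Level 3: 1024
Level 4: 512
Level 5: 256
Level 6: 128
Level 7: 64
Level 8: 32
Level 9: 16
Level 10: 8
Level 11: 4
Level 12: 2
Level 13: 1

The root is level 0 and the size-1 base case is level 13 (the tree spans levels 0 through 13, i.e. 14 levels counting the root), so the depth is the number of divisions: log_2(8192) = 13

The recursion tree depth is log_2(8192) = 13. At each level, the problem size is divided by 2, so it takes 13 divisions to reduce to a base case of size 1. The algorithm makes 3 recursive calls at each level.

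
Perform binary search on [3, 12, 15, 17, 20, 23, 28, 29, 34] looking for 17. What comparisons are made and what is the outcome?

Binary search for 17 in [3, 12, 15, 17, 20, 23, 28, 29, 34]:

lo=0, hi=8, mid=4, arr[mid]=20 -> 20 > 17, search left half
lo=0, hi=3, mid=1, arr[mid]=12 -> 12 < 17, search right half
lo=2, hi=3, mid=2, arr[mid]=15 -> 15 < 17, search right half
lo=3, hi=3, mid=3, arr[mid]=17 -> Found target at index 3!

Binary search finds 17 at index 3 after 4 comparisons. The search repeatedly halves the search space by comparing with the middle element.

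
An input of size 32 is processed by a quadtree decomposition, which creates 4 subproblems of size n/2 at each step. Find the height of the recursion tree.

For divide and conquer with division factor 2:

Problem sizes at each level:
Level 0: 32
Level 1: 16
Level 2: 8
Level 3: 4
Level 4: 2
Level 5: 1

The root is level 0 and the size-1 base case is level 5 (the tree spans levels 0 through 5, i.e. 6 levels counting the root), so the depth is the number of divisions: log_2(32) = 5

The recursion tree depth is log_2(32) = 5. At each level, the problem size is divided by 2, so it takes 5 divisions to reduce to a base case of size 1. The algorithm makes 4 recursive calls at each level.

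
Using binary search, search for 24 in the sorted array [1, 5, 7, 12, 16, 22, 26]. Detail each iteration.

Binary search for 24 in [1, 5, 7, 12, 16, 22, 26]:

lo=0, hi=6, mid=3, arr[mid]=12 -> 12 < 24, search right half
lo=4, hi=6, mid=5, arr[mid]=22 -> 22 < 24, search right half
lo=6, hi=6, mid=6, arr[mid]=26 -> 26 > 24, search left half
lo=6 > hi=5, target 24 not found

Binary search determines that 24 is not in the array after 3 comparisons. The search space was exhausted without finding the target.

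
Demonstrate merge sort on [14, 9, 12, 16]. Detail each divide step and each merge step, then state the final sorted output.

Merge sort trace:

Split: [14, 9, 12, 16] -> [14, 9] and [12, 16]
  Split: [14, 9] -> [14] and [9]
  Merge: [14] + [9] -> [9, 14]
  Split: [12, 16] -> [12] and [16]
  Merge: [12] + [16] -> [12, 16]
Merge: [9, 14] + [12, 16] -> [9, 12, 14, 16]

Final sorted array: [9, 12, 14, 16]

The merge sort proceeds by recursively splitting the array and merging sorted halves.
After all merges, the sorted array is [9, 12, 14, 16].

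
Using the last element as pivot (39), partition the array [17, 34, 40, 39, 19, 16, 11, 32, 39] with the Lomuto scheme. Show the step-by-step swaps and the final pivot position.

Lomuto partition with pivot = 39:

Initial array: [17, 34, 40, 39, 19, 16, 11, 32, 39]

arr[0]=17 <= 39: swap with position 0, array becomes [17, 34, 40, 39, 19, 16, 11, 32, 39]
arr[1]=34 <= 39: swap with position 1, array becomes [17, 34, 40, 39, 19, 16, 11, 32, 39]
arr[2]=40 > 39: no swap
arr[3]=39 <= 39: swap with position 2, array becomes [17, 34, 39, 40, 19, 16, 11, 32, 39]
arr[4]=19 <= 39: swap with position 3, array becomes [17, 34, 39, 19, 40, 16, 11, 32, 39]
arr[5]=16 <= 39: swap with position 4, array becomes [17, 34, 39, 19, 16, 40, 11, 32, 39]
arr[6]=11 <= 39: swap with position 5, array becomes [17, 34, 39, 19, 16, 11, 40, 32, 39]
arr[7]=32 <= 39: swap with position 6, array becomes [17, 34, 39, 19, 16, 11, 32, 40, 39]

Place pivot at position 7: [17, 34, 39, 19, 16, 11, 32, 39, 40]
Pivot position: 7

After partitioning with pivot 39, the array becomes [17, 34, 39, 19, 16, 11, 32, 39, 40]. The pivot is placed at index 7. All elements to the left of the pivot are <= 39, and all elements to the right are > 39.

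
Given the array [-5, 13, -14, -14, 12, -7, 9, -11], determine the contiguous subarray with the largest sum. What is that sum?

Using Kadane's algorithm on [-5, 13, -14, -14, 12, -7, 9, -11]:

Scanning through the array:
Position 1 (value 13): max_ending_here = 13, max_so_far = 13
Position 2 (value -14): max_ending_here = -1, max_so_far = 13
Position 3 (value -14): max_ending_here = -14, max_so_far = 13
Position 4 (value 12): max_ending_here = 12, max_so_far = 13
Position 5 (value -7): max_ending_here = 5, max_so_far = 13
Position 6 (value 9): max_ending_here = 14, max_so_far = 14
Position 7 (value -11): max_ending_here = 3, max_so_far = 14

Maximum subarray: [12, -7, 9]
Maximum sum: 14

The maximum subarray is [12, -7, 9] with sum 14. This subarray runs from index 4 to index 6.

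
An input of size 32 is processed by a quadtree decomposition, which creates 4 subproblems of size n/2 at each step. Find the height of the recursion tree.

For divide and conquer with division factor 2:

Problem sizes at each level:
Level 0: 32
Level 1: 16
Level 2: 8
Level 3: 4
Level 4: 2
Level 5: 1

The root is level 0 and the size-1 base case is level 5 (the tree spans levels 0 through 5, i.e. 6 levels counting the root), so the depth is the number of divisions: log_2(32) = 5

The recursion tree depth is log_2(32) = 5. At each level, the problem size is divided by 2, so it takes 5 divisions to reduce to a base case of size 1. The algorithm makes 4 recursive calls at each level.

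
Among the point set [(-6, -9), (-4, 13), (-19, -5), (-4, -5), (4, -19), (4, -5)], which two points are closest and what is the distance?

Computing all pairwise distances among 6 points:

d((-6, -9), (-4, 13)) = 22.0907
d((-6, -9), (-19, -5)) = 13.6015
d((-6, -9), (-4, -5)) = 4.4721 <-- minimum
d((-6, -9), (4, -19)) = 14.1421
d((-6, -9), (4, -5)) = 10.7703
d((-4, 13), (-19, -5)) = 23.4307
d((-4, 13), (-4, -5)) = 18.0
d((-4, 13), (4, -19)) = 32.9848
d((-4, 13), (4, -5)) = 19.6977
d((-19, -5), (-4, -5)) = 15.0
d((-19, -5), (4, -19)) = 26.9258
d((-19, -5), (4, -5)) = 23.0
d((-4, -5), (4, -19)) = 16.1245
d((-4, -5), (4, -5)) = 8.0
d((4, -19), (4, -5)) = 14.0

Closest pair: (-6, -9) and (-4, -5) with distance 4.4721

The closest pair is (-6, -9) and (-4, -5) with Euclidean distance 4.4721. For 6 points, brute-force pairwise comparison is shown above. For large n, the divide-and-conquer algorithm (sort by x, recurse on halves, check the dividing strip) achieves O(n log n).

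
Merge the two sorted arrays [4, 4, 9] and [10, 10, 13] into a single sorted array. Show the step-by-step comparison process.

Merging process:

Compare 4 vs 10: take 4 from left. Merged: [4]
Compare 4 vs 10: take 4 from left. Merged: [4, 4]
Compare 9 vs 10: take 9 from left. Merged: [4, 4, 9]
Append remaining from right: [10, 10, 13]. Merged: [4, 4, 9, 10, 10, 13]

Final merged array: [4, 4, 9, 10, 10, 13]
Total comparisons: 3

The merged array is [4, 4, 9, 10, 10, 13], requiring 3 comparisons. The merge step runs in O(n) time where n is the total number of elements.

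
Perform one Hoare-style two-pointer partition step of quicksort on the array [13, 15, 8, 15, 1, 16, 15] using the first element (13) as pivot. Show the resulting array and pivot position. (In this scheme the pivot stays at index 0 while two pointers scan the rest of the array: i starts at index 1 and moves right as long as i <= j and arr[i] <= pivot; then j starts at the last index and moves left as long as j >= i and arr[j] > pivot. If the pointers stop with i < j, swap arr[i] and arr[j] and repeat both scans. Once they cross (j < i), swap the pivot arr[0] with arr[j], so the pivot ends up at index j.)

Hoare-style two-pointer partition with pivot = 13:

Initial array: [13, 15, 8, 15, 1, 16, 15]

Pointers start at i = 1, j = 6.
i stops at index 1 (arr[1]=15 > 13), j stops at index 4 (arr[4]=1 <= 13): swap arr[1] and arr[4], array becomes [13, 1, 8, 15, 15, 16, 15]
i ends at 3, j ends at 2: the pointers have crossed (j < i), so scanning stops.

Swap pivot arr[0] with arr[2] to place pivot at position 2: [8, 1, 13, 15, 15, 16, 15]
Pivot position: 2

After partitioning with pivot 13, the array becomes [8, 1, 13, 15, 15, 16, 15]. The pivot is placed at index 2. All elements to the left of the pivot are <= 13, and all elements to the right are > 13.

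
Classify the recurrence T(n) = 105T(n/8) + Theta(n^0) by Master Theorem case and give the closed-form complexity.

Master Theorem for T(n) = 105T(n/8) + O(n^0):

a = 105, b = 8, c = 0
log_b(a) = log_8(105) = 2.2381

Case 1: c = 0 < log_8(105) = 2.2381
T(n) = O(n^(log_8 105))

For T(n) = 105T(n/8) + O(n^0): log_8(105) = 2.2381. This is Case 1 of the Master Theorem (c < log_b(a), work dominated by leaves), giving O(n^(log_8 105)).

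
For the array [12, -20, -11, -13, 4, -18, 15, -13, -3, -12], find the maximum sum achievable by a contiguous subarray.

Using Kadane's algorithm on [12, -20, -11, -13, 4, -18, 15, -13, -3, -12]:

Scanning through the array:
Position 1 (value -20): max_ending_here = -8, max_so_far = 12
Position 2 (value -11): max_ending_here = -11, max_so_far = 12
Position 3 (value -13): max_ending_here = -13, max_so_far = 12
Position 4 (value 4): max_ending_here = 4, max_so_far = 12
Position 5 (value -18): max_ending_here = -14, max_so_far = 12
Position 6 (value 15): max_ending_here = 15, max_so_far = 15
Position 7 (value -13): max_ending_here = 2, max_so_far = 15
Position 8 (value -3): max_ending_here = -1, max_so_far = 15
Position 9 (value -12): max_ending_here = -12, max_so_far = 15

Maximum subarray: [15]
Maximum sum: 15

The maximum subarray is [15] with sum 15. This subarray runs from index 6 to index 6.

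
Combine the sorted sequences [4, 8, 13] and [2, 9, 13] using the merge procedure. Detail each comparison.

Merging process:

Compare 4 vs 2: take 2 from right. Merged: [2]
Compare 4 vs 9: take 4 from left. Merged: [2, 4]
Compare 8 vs 9: take 8 from left. Merged: [2, 4, 8]
Compare 13 vs 9: take 9 from right. Merged: [2, 4, 8, 9]
Compare 13 vs 13: take 13 from left. Merged: [2, 4, 8, 9, 13]
Append remaining from right: [13]. Merged: [2, 4, 8, 9, 13, 13]

Final merged array: [2, 4, 8, 9, 13, 13]
Total comparisons: 5

The merged array is [2, 4, 8, 9, 13, 13], requiring 5 comparisons. The merge step runs in O(n) time where n is the total number of elements.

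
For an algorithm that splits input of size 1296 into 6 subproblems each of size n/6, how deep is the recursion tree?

For divide and conquer with division factor 6:

Problem sizes at each level:
Level 0: 1296
Level 1: 216
Level 2: 36
Level 3: 6
Level 4: 1

The root is level 0 and the size-1 base case is level 4 (the tree spans levels 0 through 4, i.e. 5 levels counting the root), so the depth is the number of divisions: log_6(1296) = 4

The recursion tree depth is log_6(1296) = 4. At each level, the problem size is divided by 6, so it takes 4 divisions to reduce to a base case of size 1. The algorithm makes 6 recursive calls at each level.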